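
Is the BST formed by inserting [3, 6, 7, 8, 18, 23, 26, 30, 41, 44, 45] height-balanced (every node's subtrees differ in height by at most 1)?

Tree (level-order array): [3, None, 6, None, 7, None, 8, None, 18, None, 23, None, 26, None, 30, None, 41, None, 44, None, 45]
Definition: a tree is height-balanced if, at every node, |h(left) - h(right)| <= 1 (empty subtree has height -1).
Bottom-up per-node check:
  node 45: h_left=-1, h_right=-1, diff=0 [OK], height=0
  node 44: h_left=-1, h_right=0, diff=1 [OK], height=1
  node 41: h_left=-1, h_right=1, diff=2 [FAIL (|-1-1|=2 > 1)], height=2
  node 30: h_left=-1, h_right=2, diff=3 [FAIL (|-1-2|=3 > 1)], height=3
  node 26: h_left=-1, h_right=3, diff=4 [FAIL (|-1-3|=4 > 1)], height=4
  node 23: h_left=-1, h_right=4, diff=5 [FAIL (|-1-4|=5 > 1)], height=5
  node 18: h_left=-1, h_right=5, diff=6 [FAIL (|-1-5|=6 > 1)], height=6
  node 8: h_left=-1, h_right=6, diff=7 [FAIL (|-1-6|=7 > 1)], height=7
  node 7: h_left=-1, h_right=7, diff=8 [FAIL (|-1-7|=8 > 1)], height=8
  node 6: h_left=-1, h_right=8, diff=9 [FAIL (|-1-8|=9 > 1)], height=9
  node 3: h_left=-1, h_right=9, diff=10 [FAIL (|-1-9|=10 > 1)], height=10
Node 41 violates the condition: |-1 - 1| = 2 > 1.
Result: Not balanced


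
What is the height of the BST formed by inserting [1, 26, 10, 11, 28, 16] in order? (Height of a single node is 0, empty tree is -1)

Insertion order: [1, 26, 10, 11, 28, 16]
Tree (level-order array): [1, None, 26, 10, 28, None, 11, None, None, None, 16]
Compute height bottom-up (empty subtree = -1):
  height(16) = 1 + max(-1, -1) = 0
  height(11) = 1 + max(-1, 0) = 1
  height(10) = 1 + max(-1, 1) = 2
  height(28) = 1 + max(-1, -1) = 0
  height(26) = 1 + max(2, 0) = 3
  height(1) = 1 + max(-1, 3) = 4
Height = 4


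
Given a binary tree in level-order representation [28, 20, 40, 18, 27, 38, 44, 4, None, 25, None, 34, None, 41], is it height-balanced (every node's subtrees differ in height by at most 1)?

Tree (level-order array): [28, 20, 40, 18, 27, 38, 44, 4, None, 25, None, 34, None, 41]
Definition: a tree is height-balanced if, at every node, |h(left) - h(right)| <= 1 (empty subtree has height -1).
Bottom-up per-node check:
  node 4: h_left=-1, h_right=-1, diff=0 [OK], height=0
  node 18: h_left=0, h_right=-1, diff=1 [OK], height=1
  node 25: h_left=-1, h_right=-1, diff=0 [OK], height=0
  node 27: h_left=0, h_right=-1, diff=1 [OK], height=1
  node 20: h_left=1, h_right=1, diff=0 [OK], height=2
  node 34: h_left=-1, h_right=-1, diff=0 [OK], height=0
  node 38: h_left=0, h_right=-1, diff=1 [OK], height=1
  node 41: h_left=-1, h_right=-1, diff=0 [OK], height=0
  node 44: h_left=0, h_right=-1, diff=1 [OK], height=1
  node 40: h_left=1, h_right=1, diff=0 [OK], height=2
  node 28: h_left=2, h_right=2, diff=0 [OK], height=3
All nodes satisfy the balance condition.
Result: Balanced


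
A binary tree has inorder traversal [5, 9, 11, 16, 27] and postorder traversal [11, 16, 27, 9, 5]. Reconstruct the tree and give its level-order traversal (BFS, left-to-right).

Inorder:   [5, 9, 11, 16, 27]
Postorder: [11, 16, 27, 9, 5]
Algorithm: postorder visits root last, so walk postorder right-to-left;
each value is the root of the current inorder slice — split it at that
value, recurse on the right subtree first, then the left.
Recursive splits:
  root=5; inorder splits into left=[], right=[9, 11, 16, 27]
  root=9; inorder splits into left=[], right=[11, 16, 27]
  root=27; inorder splits into left=[11, 16], right=[]
  root=16; inorder splits into left=[11], right=[]
  root=11; inorder splits into left=[], right=[]
Reconstructed level-order: [5, 9, 27, 16, 11]


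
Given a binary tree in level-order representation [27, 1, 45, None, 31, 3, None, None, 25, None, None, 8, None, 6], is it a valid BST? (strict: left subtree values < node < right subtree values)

Level-order array: [27, 1, 45, None, 31, 3, None, None, 25, None, None, 8, None, 6]
Validate using subtree bounds (lo, hi): at each node, require lo < value < hi,
then recurse left with hi=value and right with lo=value.
Preorder trace (stopping at first violation):
  at node 27 with bounds (-inf, +inf): OK
  at node 1 with bounds (-inf, 27): OK
  at node 31 with bounds (1, 27): VIOLATION
Node 31 violates its bound: not (1 < 31 < 27).
Result: Not a valid BST


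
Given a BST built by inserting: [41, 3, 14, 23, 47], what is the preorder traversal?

Tree insertion order: [41, 3, 14, 23, 47]
Tree (level-order array): [41, 3, 47, None, 14, None, None, None, 23]
Preorder traversal: [41, 3, 14, 23, 47]


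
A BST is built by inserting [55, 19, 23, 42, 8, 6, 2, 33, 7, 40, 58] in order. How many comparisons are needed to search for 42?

Search path for 42: 55 -> 19 -> 23 -> 42
Found: True
Comparisons: 4


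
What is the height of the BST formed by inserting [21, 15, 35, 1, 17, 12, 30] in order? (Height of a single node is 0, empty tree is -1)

Insertion order: [21, 15, 35, 1, 17, 12, 30]
Tree (level-order array): [21, 15, 35, 1, 17, 30, None, None, 12]
Compute height bottom-up (empty subtree = -1):
  height(12) = 1 + max(-1, -1) = 0
  height(1) = 1 + max(-1, 0) = 1
  height(17) = 1 + max(-1, -1) = 0
  height(15) = 1 + max(1, 0) = 2
  height(30) = 1 + max(-1, -1) = 0
  height(35) = 1 + max(0, -1) = 1
  height(21) = 1 + max(2, 1) = 3
Height = 3


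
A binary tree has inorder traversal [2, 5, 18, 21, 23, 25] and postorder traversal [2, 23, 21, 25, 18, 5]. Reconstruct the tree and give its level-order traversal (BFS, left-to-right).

Inorder:   [2, 5, 18, 21, 23, 25]
Postorder: [2, 23, 21, 25, 18, 5]
Algorithm: postorder visits root last, so walk postorder right-to-left;
each value is the root of the current inorder slice — split it at that
value, recurse on the right subtree first, then the left.
Recursive splits:
  root=5; inorder splits into left=[2], right=[18, 21, 23, 25]
  root=18; inorder splits into left=[], right=[21, 23, 25]
  root=25; inorder splits into left=[21, 23], right=[]
  root=21; inorder splits into left=[], right=[23]
  root=23; inorder splits into left=[], right=[]
  root=2; inorder splits into left=[], right=[]
Reconstructed level-order: [5, 2, 18, 25, 21, 23]


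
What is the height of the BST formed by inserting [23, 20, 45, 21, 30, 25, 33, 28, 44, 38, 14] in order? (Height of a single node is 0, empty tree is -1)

Insertion order: [23, 20, 45, 21, 30, 25, 33, 28, 44, 38, 14]
Tree (level-order array): [23, 20, 45, 14, 21, 30, None, None, None, None, None, 25, 33, None, 28, None, 44, None, None, 38]
Compute height bottom-up (empty subtree = -1):
  height(14) = 1 + max(-1, -1) = 0
  height(21) = 1 + max(-1, -1) = 0
  height(20) = 1 + max(0, 0) = 1
  height(28) = 1 + max(-1, -1) = 0
  height(25) = 1 + max(-1, 0) = 1
  height(38) = 1 + max(-1, -1) = 0
  height(44) = 1 + max(0, -1) = 1
  height(33) = 1 + max(-1, 1) = 2
  height(30) = 1 + max(1, 2) = 3
  height(45) = 1 + max(3, -1) = 4
  height(23) = 1 + max(1, 4) = 5
Height = 5


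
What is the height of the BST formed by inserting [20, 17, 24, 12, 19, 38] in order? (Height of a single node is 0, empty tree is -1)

Insertion order: [20, 17, 24, 12, 19, 38]
Tree (level-order array): [20, 17, 24, 12, 19, None, 38]
Compute height bottom-up (empty subtree = -1):
  height(12) = 1 + max(-1, -1) = 0
  height(19) = 1 + max(-1, -1) = 0
  height(17) = 1 + max(0, 0) = 1
  height(38) = 1 + max(-1, -1) = 0
  height(24) = 1 + max(-1, 0) = 1
  height(20) = 1 + max(1, 1) = 2
Height = 2


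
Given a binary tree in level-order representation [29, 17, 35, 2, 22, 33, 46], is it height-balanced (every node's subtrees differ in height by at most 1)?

Tree (level-order array): [29, 17, 35, 2, 22, 33, 46]
Definition: a tree is height-balanced if, at every node, |h(left) - h(right)| <= 1 (empty subtree has height -1).
Bottom-up per-node check:
  node 2: h_left=-1, h_right=-1, diff=0 [OK], height=0
  node 22: h_left=-1, h_right=-1, diff=0 [OK], height=0
  node 17: h_left=0, h_right=0, diff=0 [OK], height=1
  node 33: h_left=-1, h_right=-1, diff=0 [OK], height=0
  node 46: h_left=-1, h_right=-1, diff=0 [OK], height=0
  node 35: h_left=0, h_right=0, diff=0 [OK], height=1
  node 29: h_left=1, h_right=1, diff=0 [OK], height=2
All nodes satisfy the balance condition.
Result: Balanced


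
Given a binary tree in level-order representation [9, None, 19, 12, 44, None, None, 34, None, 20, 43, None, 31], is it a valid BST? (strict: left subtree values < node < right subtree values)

Level-order array: [9, None, 19, 12, 44, None, None, 34, None, 20, 43, None, 31]
Validate using subtree bounds (lo, hi): at each node, require lo < value < hi,
then recurse left with hi=value and right with lo=value.
Preorder trace (stopping at first violation):
  at node 9 with bounds (-inf, +inf): OK
  at node 19 with bounds (9, +inf): OK
  at node 12 with bounds (9, 19): OK
  at node 44 with bounds (19, +inf): OK
  at node 34 with bounds (19, 44): OK
  at node 20 with bounds (19, 34): OK
  at node 31 with bounds (20, 34): OK
  at node 43 with bounds (34, 44): OK
No violation found at any node.
Result: Valid BST


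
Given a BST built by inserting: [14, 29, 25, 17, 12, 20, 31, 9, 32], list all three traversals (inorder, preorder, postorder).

Tree insertion order: [14, 29, 25, 17, 12, 20, 31, 9, 32]
Tree (level-order array): [14, 12, 29, 9, None, 25, 31, None, None, 17, None, None, 32, None, 20]
Inorder (L, root, R): [9, 12, 14, 17, 20, 25, 29, 31, 32]
Preorder (root, L, R): [14, 12, 9, 29, 25, 17, 20, 31, 32]
Postorder (L, R, root): [9, 12, 20, 17, 25, 32, 31, 29, 14]


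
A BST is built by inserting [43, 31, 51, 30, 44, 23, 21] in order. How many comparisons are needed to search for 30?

Search path for 30: 43 -> 31 -> 30
Found: True
Comparisons: 3


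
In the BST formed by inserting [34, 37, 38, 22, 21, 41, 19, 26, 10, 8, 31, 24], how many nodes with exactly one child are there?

Tree built from: [34, 37, 38, 22, 21, 41, 19, 26, 10, 8, 31, 24]
Tree (level-order array): [34, 22, 37, 21, 26, None, 38, 19, None, 24, 31, None, 41, 10, None, None, None, None, None, None, None, 8]
Rule: These are nodes with exactly 1 non-null child.
Per-node child counts:
  node 34: 2 child(ren)
  node 22: 2 child(ren)
  node 21: 1 child(ren)
  node 19: 1 child(ren)
  node 10: 1 child(ren)
  node 8: 0 child(ren)
  node 26: 2 child(ren)
  node 24: 0 child(ren)
  node 31: 0 child(ren)
  node 37: 1 child(ren)
  node 38: 1 child(ren)
  node 41: 0 child(ren)
Matching nodes: [21, 19, 10, 37, 38]
Count of nodes with exactly one child: 5


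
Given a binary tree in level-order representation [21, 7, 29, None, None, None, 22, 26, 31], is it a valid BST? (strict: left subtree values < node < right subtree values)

Level-order array: [21, 7, 29, None, None, None, 22, 26, 31]
Validate using subtree bounds (lo, hi): at each node, require lo < value < hi,
then recurse left with hi=value and right with lo=value.
Preorder trace (stopping at first violation):
  at node 21 with bounds (-inf, +inf): OK
  at node 7 with bounds (-inf, 21): OK
  at node 29 with bounds (21, +inf): OK
  at node 22 with bounds (29, +inf): VIOLATION
Node 22 violates its bound: not (29 < 22 < +inf).
Result: Not a valid BST


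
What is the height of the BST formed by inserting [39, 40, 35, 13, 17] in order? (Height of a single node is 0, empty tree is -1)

Insertion order: [39, 40, 35, 13, 17]
Tree (level-order array): [39, 35, 40, 13, None, None, None, None, 17]
Compute height bottom-up (empty subtree = -1):
  height(17) = 1 + max(-1, -1) = 0
  height(13) = 1 + max(-1, 0) = 1
  height(35) = 1 + max(1, -1) = 2
  height(40) = 1 + max(-1, -1) = 0
  height(39) = 1 + max(2, 0) = 3
Height = 3


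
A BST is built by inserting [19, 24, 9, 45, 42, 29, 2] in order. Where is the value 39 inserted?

Starting tree (level order): [19, 9, 24, 2, None, None, 45, None, None, 42, None, 29]
Insertion path: 19 -> 24 -> 45 -> 42 -> 29
Result: insert 39 as right child of 29
Final tree (level order): [19, 9, 24, 2, None, None, 45, None, None, 42, None, 29, None, None, 39]


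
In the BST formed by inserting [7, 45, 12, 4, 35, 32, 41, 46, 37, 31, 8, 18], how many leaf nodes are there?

Tree built from: [7, 45, 12, 4, 35, 32, 41, 46, 37, 31, 8, 18]
Tree (level-order array): [7, 4, 45, None, None, 12, 46, 8, 35, None, None, None, None, 32, 41, 31, None, 37, None, 18]
Rule: A leaf has 0 children.
Per-node child counts:
  node 7: 2 child(ren)
  node 4: 0 child(ren)
  node 45: 2 child(ren)
  node 12: 2 child(ren)
  node 8: 0 child(ren)
  node 35: 2 child(ren)
  node 32: 1 child(ren)
  node 31: 1 child(ren)
  node 18: 0 child(ren)
  node 41: 1 child(ren)
  node 37: 0 child(ren)
  node 46: 0 child(ren)
Matching nodes: [4, 8, 18, 37, 46]
Count of leaf nodes: 5


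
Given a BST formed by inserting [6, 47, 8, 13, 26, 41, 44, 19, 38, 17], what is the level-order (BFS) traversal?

Tree insertion order: [6, 47, 8, 13, 26, 41, 44, 19, 38, 17]
Tree (level-order array): [6, None, 47, 8, None, None, 13, None, 26, 19, 41, 17, None, 38, 44]
BFS from the root, enqueuing left then right child of each popped node:
  queue [6] -> pop 6, enqueue [47], visited so far: [6]
  queue [47] -> pop 47, enqueue [8], visited so far: [6, 47]
  queue [8] -> pop 8, enqueue [13], visited so far: [6, 47, 8]
  queue [13] -> pop 13, enqueue [26], visited so far: [6, 47, 8, 13]
  queue [26] -> pop 26, enqueue [19, 41], visited so far: [6, 47, 8, 13, 26]
  queue [19, 41] -> pop 19, enqueue [17], visited so far: [6, 47, 8, 13, 26, 19]
  queue [41, 17] -> pop 41, enqueue [38, 44], visited so far: [6, 47, 8, 13, 26, 19, 41]
  queue [17, 38, 44] -> pop 17, enqueue [none], visited so far: [6, 47, 8, 13, 26, 19, 41, 17]
  queue [38, 44] -> pop 38, enqueue [none], visited so far: [6, 47, 8, 13, 26, 19, 41, 17, 38]
  queue [44] -> pop 44, enqueue [none], visited so far: [6, 47, 8, 13, 26, 19, 41, 17, 38, 44]
Result: [6, 47, 8, 13, 26, 19, 41, 17, 38, 44]


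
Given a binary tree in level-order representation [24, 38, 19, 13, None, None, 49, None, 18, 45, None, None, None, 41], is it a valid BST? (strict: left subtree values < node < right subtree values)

Level-order array: [24, 38, 19, 13, None, None, 49, None, 18, 45, None, None, None, 41]
Validate using subtree bounds (lo, hi): at each node, require lo < value < hi,
then recurse left with hi=value and right with lo=value.
Preorder trace (stopping at first violation):
  at node 24 with bounds (-inf, +inf): OK
  at node 38 with bounds (-inf, 24): VIOLATION
Node 38 violates its bound: not (-inf < 38 < 24).
Result: Not a valid BST


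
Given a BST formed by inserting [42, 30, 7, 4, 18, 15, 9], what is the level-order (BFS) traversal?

Tree insertion order: [42, 30, 7, 4, 18, 15, 9]
Tree (level-order array): [42, 30, None, 7, None, 4, 18, None, None, 15, None, 9]
BFS from the root, enqueuing left then right child of each popped node:
  queue [42] -> pop 42, enqueue [30], visited so far: [42]
  queue [30] -> pop 30, enqueue [7], visited so far: [42, 30]
  queue [7] -> pop 7, enqueue [4, 18], visited so far: [42, 30, 7]
  queue [4, 18] -> pop 4, enqueue [none], visited so far: [42, 30, 7, 4]
  queue [18] -> pop 18, enqueue [15], visited so far: [42, 30, 7, 4, 18]
  queue [15] -> pop 15, enqueue [9], visited so far: [42, 30, 7, 4, 18, 15]
  queue [9] -> pop 9, enqueue [none], visited so far: [42, 30, 7, 4, 18, 15, 9]
Result: [42, 30, 7, 4, 18, 15, 9]


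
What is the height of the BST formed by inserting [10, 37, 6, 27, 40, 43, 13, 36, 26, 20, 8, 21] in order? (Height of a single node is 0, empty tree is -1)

Insertion order: [10, 37, 6, 27, 40, 43, 13, 36, 26, 20, 8, 21]
Tree (level-order array): [10, 6, 37, None, 8, 27, 40, None, None, 13, 36, None, 43, None, 26, None, None, None, None, 20, None, None, 21]
Compute height bottom-up (empty subtree = -1):
  height(8) = 1 + max(-1, -1) = 0
  height(6) = 1 + max(-1, 0) = 1
  height(21) = 1 + max(-1, -1) = 0
  height(20) = 1 + max(-1, 0) = 1
  height(26) = 1 + max(1, -1) = 2
  height(13) = 1 + max(-1, 2) = 3
  height(36) = 1 + max(-1, -1) = 0
  height(27) = 1 + max(3, 0) = 4
  height(43) = 1 + max(-1, -1) = 0
  height(40) = 1 + max(-1, 0) = 1
  height(37) = 1 + max(4, 1) = 5
  height(10) = 1 + max(1, 5) = 6
Height = 6


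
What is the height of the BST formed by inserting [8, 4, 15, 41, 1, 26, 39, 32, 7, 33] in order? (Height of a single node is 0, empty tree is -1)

Insertion order: [8, 4, 15, 41, 1, 26, 39, 32, 7, 33]
Tree (level-order array): [8, 4, 15, 1, 7, None, 41, None, None, None, None, 26, None, None, 39, 32, None, None, 33]
Compute height bottom-up (empty subtree = -1):
  height(1) = 1 + max(-1, -1) = 0
  height(7) = 1 + max(-1, -1) = 0
  height(4) = 1 + max(0, 0) = 1
  height(33) = 1 + max(-1, -1) = 0
  height(32) = 1 + max(-1, 0) = 1
  height(39) = 1 + max(1, -1) = 2
  height(26) = 1 + max(-1, 2) = 3
  height(41) = 1 + max(3, -1) = 4
  height(15) = 1 + max(-1, 4) = 5
  height(8) = 1 + max(1, 5) = 6
Height = 6


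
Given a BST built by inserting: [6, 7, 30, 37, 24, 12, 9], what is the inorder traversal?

Tree insertion order: [6, 7, 30, 37, 24, 12, 9]
Tree (level-order array): [6, None, 7, None, 30, 24, 37, 12, None, None, None, 9]
Inorder traversal: [6, 7, 9, 12, 24, 30, 37]


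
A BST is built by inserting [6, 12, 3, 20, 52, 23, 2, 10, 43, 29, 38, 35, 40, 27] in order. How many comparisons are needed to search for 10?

Search path for 10: 6 -> 12 -> 10
Found: True
Comparisons: 3


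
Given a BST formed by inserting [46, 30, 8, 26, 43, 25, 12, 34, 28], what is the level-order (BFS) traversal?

Tree insertion order: [46, 30, 8, 26, 43, 25, 12, 34, 28]
Tree (level-order array): [46, 30, None, 8, 43, None, 26, 34, None, 25, 28, None, None, 12]
BFS from the root, enqueuing left then right child of each popped node:
  queue [46] -> pop 46, enqueue [30], visited so far: [46]
  queue [30] -> pop 30, enqueue [8, 43], visited so far: [46, 30]
  queue [8, 43] -> pop 8, enqueue [26], visited so far: [46, 30, 8]
  queue [43, 26] -> pop 43, enqueue [34], visited so far: [46, 30, 8, 43]
  queue [26, 34] -> pop 26, enqueue [25, 28], visited so far: [46, 30, 8, 43, 26]
  queue [34, 25, 28] -> pop 34, enqueue [none], visited so far: [46, 30, 8, 43, 26, 34]
  queue [25, 28] -> pop 25, enqueue [12], visited so far: [46, 30, 8, 43, 26, 34, 25]
  queue [28, 12] -> pop 28, enqueue [none], visited so far: [46, 30, 8, 43, 26, 34, 25, 28]
  queue [12] -> pop 12, enqueue [none], visited so far: [46, 30, 8, 43, 26, 34, 25, 28, 12]
Result: [46, 30, 8, 43, 26, 34, 25, 28, 12]


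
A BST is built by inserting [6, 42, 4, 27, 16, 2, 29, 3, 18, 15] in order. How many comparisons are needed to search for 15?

Search path for 15: 6 -> 42 -> 27 -> 16 -> 15
Found: True
Comparisons: 5


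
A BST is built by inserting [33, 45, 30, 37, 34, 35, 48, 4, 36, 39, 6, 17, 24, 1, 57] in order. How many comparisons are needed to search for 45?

Search path for 45: 33 -> 45
Found: True
Comparisons: 2


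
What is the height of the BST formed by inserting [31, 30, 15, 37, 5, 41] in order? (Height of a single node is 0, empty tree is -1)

Insertion order: [31, 30, 15, 37, 5, 41]
Tree (level-order array): [31, 30, 37, 15, None, None, 41, 5]
Compute height bottom-up (empty subtree = -1):
  height(5) = 1 + max(-1, -1) = 0
  height(15) = 1 + max(0, -1) = 1
  height(30) = 1 + max(1, -1) = 2
  height(41) = 1 + max(-1, -1) = 0
  height(37) = 1 + max(-1, 0) = 1
  height(31) = 1 + max(2, 1) = 3
Height = 3


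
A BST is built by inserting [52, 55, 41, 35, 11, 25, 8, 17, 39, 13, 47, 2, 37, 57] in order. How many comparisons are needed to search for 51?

Search path for 51: 52 -> 41 -> 47
Found: False
Comparisons: 3


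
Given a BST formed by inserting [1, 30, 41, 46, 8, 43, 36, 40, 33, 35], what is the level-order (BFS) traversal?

Tree insertion order: [1, 30, 41, 46, 8, 43, 36, 40, 33, 35]
Tree (level-order array): [1, None, 30, 8, 41, None, None, 36, 46, 33, 40, 43, None, None, 35]
BFS from the root, enqueuing left then right child of each popped node:
  queue [1] -> pop 1, enqueue [30], visited so far: [1]
  queue [30] -> pop 30, enqueue [8, 41], visited so far: [1, 30]
  queue [8, 41] -> pop 8, enqueue [none], visited so far: [1, 30, 8]
  queue [41] -> pop 41, enqueue [36, 46], visited so far: [1, 30, 8, 41]
  queue [36, 46] -> pop 36, enqueue [33, 40], visited so far: [1, 30, 8, 41, 36]
  queue [46, 33, 40] -> pop 46, enqueue [43], visited so far: [1, 30, 8, 41, 36, 46]
  queue [33, 40, 43] -> pop 33, enqueue [35], visited so far: [1, 30, 8, 41, 36, 46, 33]
  queue [40, 43, 35] -> pop 40, enqueue [none], visited so far: [1, 30, 8, 41, 36, 46, 33, 40]
  queue [43, 35] -> pop 43, enqueue [none], visited so far: [1, 30, 8, 41, 36, 46, 33, 40, 43]
  queue [35] -> pop 35, enqueue [none], visited so far: [1, 30, 8, 41, 36, 46, 33, 40, 43, 35]
Result: [1, 30, 8, 41, 36, 46, 33, 40, 43, 35]


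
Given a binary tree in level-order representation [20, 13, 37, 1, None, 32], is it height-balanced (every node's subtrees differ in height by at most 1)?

Tree (level-order array): [20, 13, 37, 1, None, 32]
Definition: a tree is height-balanced if, at every node, |h(left) - h(right)| <= 1 (empty subtree has height -1).
Bottom-up per-node check:
  node 1: h_left=-1, h_right=-1, diff=0 [OK], height=0
  node 13: h_left=0, h_right=-1, diff=1 [OK], height=1
  node 32: h_left=-1, h_right=-1, diff=0 [OK], height=0
  node 37: h_left=0, h_right=-1, diff=1 [OK], height=1
  node 20: h_left=1, h_right=1, diff=0 [OK], height=2
All nodes satisfy the balance condition.
Result: Balanced


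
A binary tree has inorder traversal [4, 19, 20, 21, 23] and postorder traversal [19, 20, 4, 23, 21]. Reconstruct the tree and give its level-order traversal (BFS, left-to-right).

Inorder:   [4, 19, 20, 21, 23]
Postorder: [19, 20, 4, 23, 21]
Algorithm: postorder visits root last, so walk postorder right-to-left;
each value is the root of the current inorder slice — split it at that
value, recurse on the right subtree first, then the left.
Recursive splits:
  root=21; inorder splits into left=[4, 19, 20], right=[23]
  root=23; inorder splits into left=[], right=[]
  root=4; inorder splits into left=[], right=[19, 20]
  root=20; inorder splits into left=[19], right=[]
  root=19; inorder splits into left=[], right=[]
Reconstructed level-order: [21, 4, 23, 20, 19]


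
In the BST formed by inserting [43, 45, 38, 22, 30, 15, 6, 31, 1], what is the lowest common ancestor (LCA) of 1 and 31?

Tree insertion order: [43, 45, 38, 22, 30, 15, 6, 31, 1]
Tree (level-order array): [43, 38, 45, 22, None, None, None, 15, 30, 6, None, None, 31, 1]
In a BST, the LCA of p=1, q=31 is the first node v on the
root-to-leaf path with p <= v <= q (go left if both < v, right if both > v).
Walk from root:
  at 43: both 1 and 31 < 43, go left
  at 38: both 1 and 31 < 38, go left
  at 22: 1 <= 22 <= 31, this is the LCA
LCA = 22


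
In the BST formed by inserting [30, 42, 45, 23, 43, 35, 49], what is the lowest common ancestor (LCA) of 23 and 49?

Tree insertion order: [30, 42, 45, 23, 43, 35, 49]
Tree (level-order array): [30, 23, 42, None, None, 35, 45, None, None, 43, 49]
In a BST, the LCA of p=23, q=49 is the first node v on the
root-to-leaf path with p <= v <= q (go left if both < v, right if both > v).
Walk from root:
  at 30: 23 <= 30 <= 49, this is the LCA
LCA = 30


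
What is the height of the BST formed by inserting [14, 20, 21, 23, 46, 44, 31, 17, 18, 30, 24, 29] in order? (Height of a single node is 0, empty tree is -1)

Insertion order: [14, 20, 21, 23, 46, 44, 31, 17, 18, 30, 24, 29]
Tree (level-order array): [14, None, 20, 17, 21, None, 18, None, 23, None, None, None, 46, 44, None, 31, None, 30, None, 24, None, None, 29]
Compute height bottom-up (empty subtree = -1):
  height(18) = 1 + max(-1, -1) = 0
  height(17) = 1 + max(-1, 0) = 1
  height(29) = 1 + max(-1, -1) = 0
  height(24) = 1 + max(-1, 0) = 1
  height(30) = 1 + max(1, -1) = 2
  height(31) = 1 + max(2, -1) = 3
  height(44) = 1 + max(3, -1) = 4
  height(46) = 1 + max(4, -1) = 5
  height(23) = 1 + max(-1, 5) = 6
  height(21) = 1 + max(-1, 6) = 7
  height(20) = 1 + max(1, 7) = 8
  height(14) = 1 + max(-1, 8) = 9
Height = 9


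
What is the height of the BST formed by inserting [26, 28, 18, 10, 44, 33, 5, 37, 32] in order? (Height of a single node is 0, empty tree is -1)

Insertion order: [26, 28, 18, 10, 44, 33, 5, 37, 32]
Tree (level-order array): [26, 18, 28, 10, None, None, 44, 5, None, 33, None, None, None, 32, 37]
Compute height bottom-up (empty subtree = -1):
  height(5) = 1 + max(-1, -1) = 0
  height(10) = 1 + max(0, -1) = 1
  height(18) = 1 + max(1, -1) = 2
  height(32) = 1 + max(-1, -1) = 0
  height(37) = 1 + max(-1, -1) = 0
  height(33) = 1 + max(0, 0) = 1
  height(44) = 1 + max(1, -1) = 2
  height(28) = 1 + max(-1, 2) = 3
  height(26) = 1 + max(2, 3) = 4
Height = 4


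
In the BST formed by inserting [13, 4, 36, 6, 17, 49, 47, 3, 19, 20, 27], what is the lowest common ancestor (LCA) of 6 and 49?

Tree insertion order: [13, 4, 36, 6, 17, 49, 47, 3, 19, 20, 27]
Tree (level-order array): [13, 4, 36, 3, 6, 17, 49, None, None, None, None, None, 19, 47, None, None, 20, None, None, None, 27]
In a BST, the LCA of p=6, q=49 is the first node v on the
root-to-leaf path with p <= v <= q (go left if both < v, right if both > v).
Walk from root:
  at 13: 6 <= 13 <= 49, this is the LCA
LCA = 13


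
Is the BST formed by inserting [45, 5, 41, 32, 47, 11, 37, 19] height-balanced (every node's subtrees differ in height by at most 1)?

Tree (level-order array): [45, 5, 47, None, 41, None, None, 32, None, 11, 37, None, 19]
Definition: a tree is height-balanced if, at every node, |h(left) - h(right)| <= 1 (empty subtree has height -1).
Bottom-up per-node check:
  node 19: h_left=-1, h_right=-1, diff=0 [OK], height=0
  node 11: h_left=-1, h_right=0, diff=1 [OK], height=1
  node 37: h_left=-1, h_right=-1, diff=0 [OK], height=0
  node 32: h_left=1, h_right=0, diff=1 [OK], height=2
  node 41: h_left=2, h_right=-1, diff=3 [FAIL (|2--1|=3 > 1)], height=3
  node 5: h_left=-1, h_right=3, diff=4 [FAIL (|-1-3|=4 > 1)], height=4
  node 47: h_left=-1, h_right=-1, diff=0 [OK], height=0
  node 45: h_left=4, h_right=0, diff=4 [FAIL (|4-0|=4 > 1)], height=5
Node 41 violates the condition: |2 - -1| = 3 > 1.
Result: Not balanced


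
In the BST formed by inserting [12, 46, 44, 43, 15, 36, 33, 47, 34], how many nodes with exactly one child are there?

Tree built from: [12, 46, 44, 43, 15, 36, 33, 47, 34]
Tree (level-order array): [12, None, 46, 44, 47, 43, None, None, None, 15, None, None, 36, 33, None, None, 34]
Rule: These are nodes with exactly 1 non-null child.
Per-node child counts:
  node 12: 1 child(ren)
  node 46: 2 child(ren)
  node 44: 1 child(ren)
  node 43: 1 child(ren)
  node 15: 1 child(ren)
  node 36: 1 child(ren)
  node 33: 1 child(ren)
  node 34: 0 child(ren)
  node 47: 0 child(ren)
Matching nodes: [12, 44, 43, 15, 36, 33]
Count of nodes with exactly one child: 6


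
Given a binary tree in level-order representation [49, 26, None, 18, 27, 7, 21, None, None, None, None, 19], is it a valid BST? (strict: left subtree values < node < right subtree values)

Level-order array: [49, 26, None, 18, 27, 7, 21, None, None, None, None, 19]
Validate using subtree bounds (lo, hi): at each node, require lo < value < hi,
then recurse left with hi=value and right with lo=value.
Preorder trace (stopping at first violation):
  at node 49 with bounds (-inf, +inf): OK
  at node 26 with bounds (-inf, 49): OK
  at node 18 with bounds (-inf, 26): OK
  at node 7 with bounds (-inf, 18): OK
  at node 21 with bounds (18, 26): OK
  at node 19 with bounds (18, 21): OK
  at node 27 with bounds (26, 49): OK
No violation found at any node.
Result: Valid BST


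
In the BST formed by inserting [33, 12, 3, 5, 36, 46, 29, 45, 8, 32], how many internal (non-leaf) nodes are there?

Tree built from: [33, 12, 3, 5, 36, 46, 29, 45, 8, 32]
Tree (level-order array): [33, 12, 36, 3, 29, None, 46, None, 5, None, 32, 45, None, None, 8]
Rule: An internal node has at least one child.
Per-node child counts:
  node 33: 2 child(ren)
  node 12: 2 child(ren)
  node 3: 1 child(ren)
  node 5: 1 child(ren)
  node 8: 0 child(ren)
  node 29: 1 child(ren)
  node 32: 0 child(ren)
  node 36: 1 child(ren)
  node 46: 1 child(ren)
  node 45: 0 child(ren)
Matching nodes: [33, 12, 3, 5, 29, 36, 46]
Count of internal (non-leaf) nodes: 7


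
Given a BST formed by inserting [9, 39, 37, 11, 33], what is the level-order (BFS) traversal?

Tree insertion order: [9, 39, 37, 11, 33]
Tree (level-order array): [9, None, 39, 37, None, 11, None, None, 33]
BFS from the root, enqueuing left then right child of each popped node:
  queue [9] -> pop 9, enqueue [39], visited so far: [9]
  queue [39] -> pop 39, enqueue [37], visited so far: [9, 39]
  queue [37] -> pop 37, enqueue [11], visited so far: [9, 39, 37]
  queue [11] -> pop 11, enqueue [33], visited so far: [9, 39, 37, 11]
  queue [33] -> pop 33, enqueue [none], visited so far: [9, 39, 37, 11, 33]
Result: [9, 39, 37, 11, 33]


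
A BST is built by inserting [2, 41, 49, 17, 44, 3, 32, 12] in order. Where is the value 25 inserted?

Starting tree (level order): [2, None, 41, 17, 49, 3, 32, 44, None, None, 12]
Insertion path: 2 -> 41 -> 17 -> 32
Result: insert 25 as left child of 32
Final tree (level order): [2, None, 41, 17, 49, 3, 32, 44, None, None, 12, 25]


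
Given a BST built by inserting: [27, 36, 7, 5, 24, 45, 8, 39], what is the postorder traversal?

Tree insertion order: [27, 36, 7, 5, 24, 45, 8, 39]
Tree (level-order array): [27, 7, 36, 5, 24, None, 45, None, None, 8, None, 39]
Postorder traversal: [5, 8, 24, 7, 39, 45, 36, 27]


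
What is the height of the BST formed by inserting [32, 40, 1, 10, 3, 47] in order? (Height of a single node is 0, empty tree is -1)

Insertion order: [32, 40, 1, 10, 3, 47]
Tree (level-order array): [32, 1, 40, None, 10, None, 47, 3]
Compute height bottom-up (empty subtree = -1):
  height(3) = 1 + max(-1, -1) = 0
  height(10) = 1 + max(0, -1) = 1
  height(1) = 1 + max(-1, 1) = 2
  height(47) = 1 + max(-1, -1) = 0
  height(40) = 1 + max(-1, 0) = 1
  height(32) = 1 + max(2, 1) = 3
Height = 3


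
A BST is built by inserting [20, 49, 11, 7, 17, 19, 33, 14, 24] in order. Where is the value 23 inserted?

Starting tree (level order): [20, 11, 49, 7, 17, 33, None, None, None, 14, 19, 24]
Insertion path: 20 -> 49 -> 33 -> 24
Result: insert 23 as left child of 24
Final tree (level order): [20, 11, 49, 7, 17, 33, None, None, None, 14, 19, 24, None, None, None, None, None, 23]


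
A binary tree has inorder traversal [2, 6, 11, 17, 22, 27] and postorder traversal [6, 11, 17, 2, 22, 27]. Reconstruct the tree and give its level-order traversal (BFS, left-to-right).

Inorder:   [2, 6, 11, 17, 22, 27]
Postorder: [6, 11, 17, 2, 22, 27]
Algorithm: postorder visits root last, so walk postorder right-to-left;
each value is the root of the current inorder slice — split it at that
value, recurse on the right subtree first, then the left.
Recursive splits:
  root=27; inorder splits into left=[2, 6, 11, 17, 22], right=[]
  root=22; inorder splits into left=[2, 6, 11, 17], right=[]
  root=2; inorder splits into left=[], right=[6, 11, 17]
  root=17; inorder splits into left=[6, 11], right=[]
  root=11; inorder splits into left=[6], right=[]
  root=6; inorder splits into left=[], right=[]
Reconstructed level-order: [27, 22, 2, 17, 11, 6]


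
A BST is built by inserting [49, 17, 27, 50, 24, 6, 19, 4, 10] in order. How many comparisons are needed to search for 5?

Search path for 5: 49 -> 17 -> 6 -> 4
Found: False
Comparisons: 4


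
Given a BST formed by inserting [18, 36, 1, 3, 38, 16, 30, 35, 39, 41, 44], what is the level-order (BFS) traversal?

Tree insertion order: [18, 36, 1, 3, 38, 16, 30, 35, 39, 41, 44]
Tree (level-order array): [18, 1, 36, None, 3, 30, 38, None, 16, None, 35, None, 39, None, None, None, None, None, 41, None, 44]
BFS from the root, enqueuing left then right child of each popped node:
  queue [18] -> pop 18, enqueue [1, 36], visited so far: [18]
  queue [1, 36] -> pop 1, enqueue [3], visited so far: [18, 1]
  queue [36, 3] -> pop 36, enqueue [30, 38], visited so far: [18, 1, 36]
  queue [3, 30, 38] -> pop 3, enqueue [16], visited so far: [18, 1, 36, 3]
  queue [30, 38, 16] -> pop 30, enqueue [35], visited so far: [18, 1, 36, 3, 30]
  queue [38, 16, 35] -> pop 38, enqueue [39], visited so far: [18, 1, 36, 3, 30, 38]
  queue [16, 35, 39] -> pop 16, enqueue [none], visited so far: [18, 1, 36, 3, 30, 38, 16]
  queue [35, 39] -> pop 35, enqueue [none], visited so far: [18, 1, 36, 3, 30, 38, 16, 35]
  queue [39] -> pop 39, enqueue [41], visited so far: [18, 1, 36, 3, 30, 38, 16, 35, 39]
  queue [41] -> pop 41, enqueue [44], visited so far: [18, 1, 36, 3, 30, 38, 16, 35, 39, 41]
  queue [44] -> pop 44, enqueue [none], visited so far: [18, 1, 36, 3, 30, 38, 16, 35, 39, 41, 44]
Result: [18, 1, 36, 3, 30, 38, 16, 35, 39, 41, 44]


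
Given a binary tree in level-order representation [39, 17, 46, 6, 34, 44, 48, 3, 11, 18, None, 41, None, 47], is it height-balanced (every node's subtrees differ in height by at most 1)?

Tree (level-order array): [39, 17, 46, 6, 34, 44, 48, 3, 11, 18, None, 41, None, 47]
Definition: a tree is height-balanced if, at every node, |h(left) - h(right)| <= 1 (empty subtree has height -1).
Bottom-up per-node check:
  node 3: h_left=-1, h_right=-1, diff=0 [OK], height=0
  node 11: h_left=-1, h_right=-1, diff=0 [OK], height=0
  node 6: h_left=0, h_right=0, diff=0 [OK], height=1
  node 18: h_left=-1, h_right=-1, diff=0 [OK], height=0
  node 34: h_left=0, h_right=-1, diff=1 [OK], height=1
  node 17: h_left=1, h_right=1, diff=0 [OK], height=2
  node 41: h_left=-1, h_right=-1, diff=0 [OK], height=0
  node 44: h_left=0, h_right=-1, diff=1 [OK], height=1
  node 47: h_left=-1, h_right=-1, diff=0 [OK], height=0
  node 48: h_left=0, h_right=-1, diff=1 [OK], height=1
  node 46: h_left=1, h_right=1, diff=0 [OK], height=2
  node 39: h_left=2, h_right=2, diff=0 [OK], height=3
All nodes satisfy the balance condition.
Result: Balanced


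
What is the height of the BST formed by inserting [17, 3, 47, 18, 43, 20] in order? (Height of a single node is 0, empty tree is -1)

Insertion order: [17, 3, 47, 18, 43, 20]
Tree (level-order array): [17, 3, 47, None, None, 18, None, None, 43, 20]
Compute height bottom-up (empty subtree = -1):
  height(3) = 1 + max(-1, -1) = 0
  height(20) = 1 + max(-1, -1) = 0
  height(43) = 1 + max(0, -1) = 1
  height(18) = 1 + max(-1, 1) = 2
  height(47) = 1 + max(2, -1) = 3
  height(17) = 1 + max(0, 3) = 4
Height = 4


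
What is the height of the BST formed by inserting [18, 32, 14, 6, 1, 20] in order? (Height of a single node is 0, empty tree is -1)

Insertion order: [18, 32, 14, 6, 1, 20]
Tree (level-order array): [18, 14, 32, 6, None, 20, None, 1]
Compute height bottom-up (empty subtree = -1):
  height(1) = 1 + max(-1, -1) = 0
  height(6) = 1 + max(0, -1) = 1
  height(14) = 1 + max(1, -1) = 2
  height(20) = 1 + max(-1, -1) = 0
  height(32) = 1 + max(0, -1) = 1
  height(18) = 1 + max(2, 1) = 3
Height = 3


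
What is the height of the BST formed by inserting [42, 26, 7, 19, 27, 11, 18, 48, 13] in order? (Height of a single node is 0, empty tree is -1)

Insertion order: [42, 26, 7, 19, 27, 11, 18, 48, 13]
Tree (level-order array): [42, 26, 48, 7, 27, None, None, None, 19, None, None, 11, None, None, 18, 13]
Compute height bottom-up (empty subtree = -1):
  height(13) = 1 + max(-1, -1) = 0
  height(18) = 1 + max(0, -1) = 1
  height(11) = 1 + max(-1, 1) = 2
  height(19) = 1 + max(2, -1) = 3
  height(7) = 1 + max(-1, 3) = 4
  height(27) = 1 + max(-1, -1) = 0
  height(26) = 1 + max(4, 0) = 5
  height(48) = 1 + max(-1, -1) = 0
  height(42) = 1 + max(5, 0) = 6
Height = 6


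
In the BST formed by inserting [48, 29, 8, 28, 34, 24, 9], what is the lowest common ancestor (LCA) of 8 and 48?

Tree insertion order: [48, 29, 8, 28, 34, 24, 9]
Tree (level-order array): [48, 29, None, 8, 34, None, 28, None, None, 24, None, 9]
In a BST, the LCA of p=8, q=48 is the first node v on the
root-to-leaf path with p <= v <= q (go left if both < v, right if both > v).
Walk from root:
  at 48: 8 <= 48 <= 48, this is the LCA
LCA = 48


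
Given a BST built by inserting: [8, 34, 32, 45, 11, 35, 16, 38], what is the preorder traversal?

Tree insertion order: [8, 34, 32, 45, 11, 35, 16, 38]
Tree (level-order array): [8, None, 34, 32, 45, 11, None, 35, None, None, 16, None, 38]
Preorder traversal: [8, 34, 32, 11, 16, 45, 35, 38]


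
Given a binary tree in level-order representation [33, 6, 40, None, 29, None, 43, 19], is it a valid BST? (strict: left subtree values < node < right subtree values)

Level-order array: [33, 6, 40, None, 29, None, 43, 19]
Validate using subtree bounds (lo, hi): at each node, require lo < value < hi,
then recurse left with hi=value and right with lo=value.
Preorder trace (stopping at first violation):
  at node 33 with bounds (-inf, +inf): OK
  at node 6 with bounds (-inf, 33): OK
  at node 29 with bounds (6, 33): OK
  at node 19 with bounds (6, 29): OK
  at node 40 with bounds (33, +inf): OK
  at node 43 with bounds (40, +inf): OK
No violation found at any node.
Result: Valid BST


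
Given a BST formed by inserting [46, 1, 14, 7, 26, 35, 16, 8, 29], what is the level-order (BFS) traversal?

Tree insertion order: [46, 1, 14, 7, 26, 35, 16, 8, 29]
Tree (level-order array): [46, 1, None, None, 14, 7, 26, None, 8, 16, 35, None, None, None, None, 29]
BFS from the root, enqueuing left then right child of each popped node:
  queue [46] -> pop 46, enqueue [1], visited so far: [46]
  queue [1] -> pop 1, enqueue [14], visited so far: [46, 1]
  queue [14] -> pop 14, enqueue [7, 26], visited so far: [46, 1, 14]
  queue [7, 26] -> pop 7, enqueue [8], visited so far: [46, 1, 14, 7]
  queue [26, 8] -> pop 26, enqueue [16, 35], visited so far: [46, 1, 14, 7, 26]
  queue [8, 16, 35] -> pop 8, enqueue [none], visited so far: [46, 1, 14, 7, 26, 8]
  queue [16, 35] -> pop 16, enqueue [none], visited so far: [46, 1, 14, 7, 26, 8, 16]
  queue [35] -> pop 35, enqueue [29], visited so far: [46, 1, 14, 7, 26, 8, 16, 35]
  queue [29] -> pop 29, enqueue [none], visited so far: [46, 1, 14, 7, 26, 8, 16, 35, 29]
Result: [46, 1, 14, 7, 26, 8, 16, 35, 29]


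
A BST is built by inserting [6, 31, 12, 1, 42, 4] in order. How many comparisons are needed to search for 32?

Search path for 32: 6 -> 31 -> 42
Found: False
Comparisons: 3


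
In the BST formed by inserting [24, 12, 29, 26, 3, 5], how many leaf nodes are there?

Tree built from: [24, 12, 29, 26, 3, 5]
Tree (level-order array): [24, 12, 29, 3, None, 26, None, None, 5]
Rule: A leaf has 0 children.
Per-node child counts:
  node 24: 2 child(ren)
  node 12: 1 child(ren)
  node 3: 1 child(ren)
  node 5: 0 child(ren)
  node 29: 1 child(ren)
  node 26: 0 child(ren)
Matching nodes: [5, 26]
Count of leaf nodes: 2


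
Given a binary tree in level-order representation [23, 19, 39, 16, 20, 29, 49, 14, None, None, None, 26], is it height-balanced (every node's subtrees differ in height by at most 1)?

Tree (level-order array): [23, 19, 39, 16, 20, 29, 49, 14, None, None, None, 26]
Definition: a tree is height-balanced if, at every node, |h(left) - h(right)| <= 1 (empty subtree has height -1).
Bottom-up per-node check:
  node 14: h_left=-1, h_right=-1, diff=0 [OK], height=0
  node 16: h_left=0, h_right=-1, diff=1 [OK], height=1
  node 20: h_left=-1, h_right=-1, diff=0 [OK], height=0
  node 19: h_left=1, h_right=0, diff=1 [OK], height=2
  node 26: h_left=-1, h_right=-1, diff=0 [OK], height=0
  node 29: h_left=0, h_right=-1, diff=1 [OK], height=1
  node 49: h_left=-1, h_right=-1, diff=0 [OK], height=0
  node 39: h_left=1, h_right=0, diff=1 [OK], height=2
  node 23: h_left=2, h_right=2, diff=0 [OK], height=3
All nodes satisfy the balance condition.
Result: Balanced


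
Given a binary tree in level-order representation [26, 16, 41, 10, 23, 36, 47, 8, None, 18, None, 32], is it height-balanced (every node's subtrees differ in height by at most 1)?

Tree (level-order array): [26, 16, 41, 10, 23, 36, 47, 8, None, 18, None, 32]
Definition: a tree is height-balanced if, at every node, |h(left) - h(right)| <= 1 (empty subtree has height -1).
Bottom-up per-node check:
  node 8: h_left=-1, h_right=-1, diff=0 [OK], height=0
  node 10: h_left=0, h_right=-1, diff=1 [OK], height=1
  node 18: h_left=-1, h_right=-1, diff=0 [OK], height=0
  node 23: h_left=0, h_right=-1, diff=1 [OK], height=1
  node 16: h_left=1, h_right=1, diff=0 [OK], height=2
  node 32: h_left=-1, h_right=-1, diff=0 [OK], height=0
  node 36: h_left=0, h_right=-1, diff=1 [OK], height=1
  node 47: h_left=-1, h_right=-1, diff=0 [OK], height=0
  node 41: h_left=1, h_right=0, diff=1 [OK], height=2
  node 26: h_left=2, h_right=2, diff=0 [OK], height=3
All nodes satisfy the balance condition.
Result: Balanced
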